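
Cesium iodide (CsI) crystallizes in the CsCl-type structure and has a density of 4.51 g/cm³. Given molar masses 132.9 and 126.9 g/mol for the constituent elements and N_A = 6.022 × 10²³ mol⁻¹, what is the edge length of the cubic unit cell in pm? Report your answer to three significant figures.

M(CsI) = 259.8 g/mol; Z = 1 formula unit per cell.
a³ = Z·M/(N_A·ρ) = 1 × 259.8 / (6.022 × 10²³ × 4.51) = 9.566 × 10^-23 cm³, so a = 4.573 × 10^-8 cm = 457 pm.

457 pm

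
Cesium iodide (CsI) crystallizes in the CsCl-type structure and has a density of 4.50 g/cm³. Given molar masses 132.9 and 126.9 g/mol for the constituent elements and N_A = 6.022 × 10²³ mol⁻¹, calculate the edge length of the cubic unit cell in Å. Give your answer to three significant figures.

M(CsI) = 259.8 g/mol; Z = 1 formula unit per cell.
a³ = Z·M/(N_A·ρ) = 1 × 259.8 / (6.022 × 10²³ × 4.50) = 9.587 × 10^-23 cm³, so a = 4.577 × 10^-8 cm = 4.58 Å.

4.58 Å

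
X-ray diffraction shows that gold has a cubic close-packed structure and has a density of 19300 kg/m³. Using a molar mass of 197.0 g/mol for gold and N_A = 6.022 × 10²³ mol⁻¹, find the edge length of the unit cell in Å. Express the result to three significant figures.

4.08 Å

With Z = 4 atoms per FCC cell, a³ = Z·M/(N_A·ρ) = 4 × 197.0 / (6.022 × 10²³ × 19.30 g/cm³) = 6.780 × 10^-23 cm³.
a = (6.780 × 10^-23)^(1/3) = 4.078 × 10^-8 cm = 4.08 Å.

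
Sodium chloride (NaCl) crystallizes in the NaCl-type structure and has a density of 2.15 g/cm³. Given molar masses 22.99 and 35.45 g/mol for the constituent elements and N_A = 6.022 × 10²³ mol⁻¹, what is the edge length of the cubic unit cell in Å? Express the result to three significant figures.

M(NaCl) = 58.44 g/mol; Z = 4 formula units per cell.
a³ = Z·M/(N_A·ρ) = 4 × 58.44 / (6.022 × 10²³ × 2.15) = 1.805 × 10^-22 cm³, so a = 5.652 × 10^-8 cm = 5.65 Å.

5.65 Å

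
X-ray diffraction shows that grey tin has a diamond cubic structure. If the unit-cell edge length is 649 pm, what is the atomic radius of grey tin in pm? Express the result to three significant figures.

In a diamond cubic lattice, nearest neighbors lie along the body diagonal with √3·a = 8r.
r = √3·a/8 = 1.7321 × 649 / 8 = 141 pm.

141 pm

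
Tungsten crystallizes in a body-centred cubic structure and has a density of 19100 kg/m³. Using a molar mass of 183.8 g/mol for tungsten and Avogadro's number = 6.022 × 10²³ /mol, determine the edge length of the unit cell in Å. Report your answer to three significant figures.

3.17 Å

With Z = 2 atoms per BCC cell, a³ = Z·M/(N_A·ρ) = 2 × 183.8 / (6.022 × 10²³ × 19.10 g/cm³) = 3.196 × 10^-23 cm³.
a = (3.196 × 10^-23)^(1/3) = 3.173 × 10^-8 cm = 3.17 Å.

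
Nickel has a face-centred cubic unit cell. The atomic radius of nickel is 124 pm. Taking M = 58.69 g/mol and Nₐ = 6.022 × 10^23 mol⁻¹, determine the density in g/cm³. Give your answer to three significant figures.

In an FCC lattice, atoms touch along the face diagonal, so √2·a = 4r, giving a = 350.7 pm = 3.507 × 10^-8 cm.
With Z = 4, ρ = Z·M/(N_A·a³) = 4 × 58.69 / (6.022 × 10²³ × 4.314 × 10^-23) = 9.036 g/cm³.

9.04 g/cm³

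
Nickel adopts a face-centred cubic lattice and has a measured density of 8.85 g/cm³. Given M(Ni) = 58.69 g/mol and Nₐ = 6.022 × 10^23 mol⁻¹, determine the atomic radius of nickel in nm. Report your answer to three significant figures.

For an FCC cell (Z = 4), a³ = Z·M/(N_A·ρ) = 4 × 58.69 / (6.022 × 10²³ × 8.850) = 4.405 × 10^-23 cm³, so a = 3.532 × 10^-8 cm = 0.3532 nm.
Atoms touch along the face diagonal, so √2·a = 4r, so r = 0.3536 × a = 0.125 nm.

0.125 nm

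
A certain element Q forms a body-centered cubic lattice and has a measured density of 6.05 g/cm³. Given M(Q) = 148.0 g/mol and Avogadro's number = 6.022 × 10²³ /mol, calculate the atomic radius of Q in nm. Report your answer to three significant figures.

0.188 nm

For a BCC cell (Z = 2), a³ = Z·M/(N_A·ρ) = 2 × 148.0 / (6.022 × 10²³ × 6.050) = 8.124 × 10^-23 cm³, so a = 4.331 × 10^-8 cm = 0.4331 nm.
Atoms touch along the body diagonal, so √3·a = 4r, so r = 0.4330 × a = 0.188 nm.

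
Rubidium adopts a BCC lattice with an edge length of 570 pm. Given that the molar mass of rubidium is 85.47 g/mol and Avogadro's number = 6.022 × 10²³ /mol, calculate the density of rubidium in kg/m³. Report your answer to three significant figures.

A BCC unit cell contains Z = 2 atoms.
Cell volume: a³ = (570 pm)³ = (5.700 × 10^-8 cm)³ = 1.852 × 10^-22 cm³.
ρ = Z·M/(N_A·a³) = 2 × 85.47 / (6.022 × 10²³ × 1.852 × 10^-22) = 1.533 g/cm³ = 1530 kg/m³.

1530 kg/m³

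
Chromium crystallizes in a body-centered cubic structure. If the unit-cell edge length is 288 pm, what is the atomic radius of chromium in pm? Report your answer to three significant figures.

125 pm

In a BCC lattice, atoms touch along the body diagonal, so √3·a = 4r.
r = √3·a/4 = 1.7321 × 288 / 4 = 125 pm.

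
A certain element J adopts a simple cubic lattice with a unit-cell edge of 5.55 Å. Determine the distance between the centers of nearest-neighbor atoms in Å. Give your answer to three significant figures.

5.55 Å

In a simple cubic structure, atoms touch along the cell edge, so a = 2r; the nearest-neighbor distance equals 2r = 1.000·a.
d = 1.000 × 5.55 = 5.55 Å.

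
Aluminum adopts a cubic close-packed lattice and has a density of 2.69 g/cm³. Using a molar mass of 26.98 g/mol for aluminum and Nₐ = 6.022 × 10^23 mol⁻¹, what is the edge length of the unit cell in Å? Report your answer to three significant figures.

With Z = 4 atoms per FCC cell, a³ = Z·M/(N_A·ρ) = 4 × 26.98 / (6.022 × 10²³ × 2.690 g/cm³) = 6.662 × 10^-23 cm³.
a = (6.662 × 10^-23)^(1/3) = 4.054 × 10^-8 cm = 4.05 Å.

4.05 Å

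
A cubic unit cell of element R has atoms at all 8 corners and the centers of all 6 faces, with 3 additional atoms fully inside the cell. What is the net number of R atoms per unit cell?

7

Corner atoms are shared by 8 cells (1/8 each), face atoms by 2 (1/2 each), interior atoms are unshared.
Net atoms = 8 × 1/8 + 6 × 1/2 + 3 = 1 + 3 + 3 = 7.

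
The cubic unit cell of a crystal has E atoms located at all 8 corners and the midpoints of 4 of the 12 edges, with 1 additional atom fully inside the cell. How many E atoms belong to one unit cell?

Corner atoms are shared by 8 cells (1/8 each), edge atoms by 4 (1/4 each), interior atoms are unshared.
Net atoms = 8 × 1/8 + 4 × 1/4 + 1 = 1 + 1 + 1 = 3.

3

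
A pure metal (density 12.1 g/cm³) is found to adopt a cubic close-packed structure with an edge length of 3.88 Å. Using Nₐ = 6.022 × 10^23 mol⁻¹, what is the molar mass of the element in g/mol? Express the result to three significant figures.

An FCC cell has Z = 4 atoms; a = 3.880 × 10^-8 cm.
M = ρ·N_A·a³/Z = 12.1 × 6.022 × 10²³ × 5.841 × 10^-23 / 4 = 106 g/mol.

106 g/mol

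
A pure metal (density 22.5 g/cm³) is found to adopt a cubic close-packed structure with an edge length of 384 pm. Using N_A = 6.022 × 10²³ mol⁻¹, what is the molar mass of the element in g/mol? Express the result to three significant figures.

An FCC cell has Z = 4 atoms; a = 3.840 × 10^-8 cm.
M = ρ·N_A·a³/Z = 22.5 × 6.022 × 10²³ × 5.662 × 10^-23 / 4 = 192 g/mol.

192 g/mol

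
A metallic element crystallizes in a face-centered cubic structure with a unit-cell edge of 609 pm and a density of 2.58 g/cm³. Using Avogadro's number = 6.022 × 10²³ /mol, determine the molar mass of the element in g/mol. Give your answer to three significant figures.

87.7 g/mol

An FCC cell has Z = 4 atoms; a = 6.090 × 10^-8 cm.
M = ρ·N_A·a³/Z = 2.58 × 6.022 × 10²³ × 2.259 × 10^-22 / 4 = 87.7 g/mol.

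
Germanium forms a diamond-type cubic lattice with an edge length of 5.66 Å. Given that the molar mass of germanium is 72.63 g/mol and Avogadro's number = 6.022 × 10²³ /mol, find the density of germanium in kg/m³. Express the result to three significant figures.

5320 kg/m³

A diamond cubic unit cell contains Z = 8 atoms.
Cell volume: a³ = (5.66 Å)³ = (5.660 × 10^-8 cm)³ = 1.813 × 10^-22 cm³.
ρ = Z·M/(N_A·a³) = 8 × 72.63 / (6.022 × 10²³ × 1.813 × 10^-22) = 5.321 g/cm³ = 5320 kg/m³.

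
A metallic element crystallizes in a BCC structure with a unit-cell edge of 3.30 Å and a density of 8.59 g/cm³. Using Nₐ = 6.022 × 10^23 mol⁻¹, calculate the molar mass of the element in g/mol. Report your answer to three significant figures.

A BCC cell has Z = 2 atoms; a = 3.300 × 10^-8 cm.
M = ρ·N_A·a³/Z = 8.59 × 6.022 × 10²³ × 3.594 × 10^-23 / 2 = 92.9 g/mol.

92.9 g/mol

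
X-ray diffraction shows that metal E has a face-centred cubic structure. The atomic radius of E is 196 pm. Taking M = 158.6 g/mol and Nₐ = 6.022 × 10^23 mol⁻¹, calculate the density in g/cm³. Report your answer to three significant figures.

In an FCC lattice, atoms touch along the face diagonal, so √2·a = 4r, giving a = 554.4 pm = 5.544 × 10^-8 cm.
With Z = 4, ρ = Z·M/(N_A·a³) = 4 × 158.6 / (6.022 × 10²³ × 1.704 × 10^-22) = 6.183 g/cm³.

6.18 g/cm³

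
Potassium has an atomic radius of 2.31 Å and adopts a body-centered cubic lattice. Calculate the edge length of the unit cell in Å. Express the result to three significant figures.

In a BCC lattice, atoms touch along the body diagonal, so √3·a = 4r.
a = 4r/√3 = 4 × 2.31 / 1.7321 = 5.33 Å.

5.33 Å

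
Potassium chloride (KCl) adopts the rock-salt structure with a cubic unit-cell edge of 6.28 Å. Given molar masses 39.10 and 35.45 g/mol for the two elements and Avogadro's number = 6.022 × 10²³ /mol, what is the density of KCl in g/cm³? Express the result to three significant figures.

2.00 g/cm³

The rock-salt structure contains Z = 4 formula units per cell; M(KCl) = 39.10 + 35.45 = 74.55 g/mol.
a³ = (6.280 × 10^-8 cm)³ = 2.477 × 10^-22 cm³.
ρ = 4 × 74.55 / (6.022 × 10²³ × 2.477 × 10^-22) = 1.999 g/cm³.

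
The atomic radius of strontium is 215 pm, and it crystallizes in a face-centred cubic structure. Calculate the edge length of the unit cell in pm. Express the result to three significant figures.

In an FCC lattice, atoms touch along the face diagonal, so √2·a = 4r.
a = 4r/√2 = 4 × 215 / 1.4142 = 608 pm.

608 pm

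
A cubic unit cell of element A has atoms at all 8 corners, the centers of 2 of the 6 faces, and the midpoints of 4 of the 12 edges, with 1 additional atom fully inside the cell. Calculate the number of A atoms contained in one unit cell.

4

Corner atoms are shared by 8 cells (1/8 each), face atoms by 2 (1/2 each), edge atoms by 4 (1/4 each), interior atoms are unshared.
Net atoms = 8 × 1/8 + 2 × 1/2 + 4 × 1/4 + 1 = 1 + 1 + 1 + 1 = 4.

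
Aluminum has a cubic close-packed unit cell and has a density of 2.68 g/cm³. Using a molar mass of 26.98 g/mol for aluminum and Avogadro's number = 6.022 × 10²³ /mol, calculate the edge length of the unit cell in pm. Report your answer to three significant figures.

406 pm

With Z = 4 atoms per FCC cell, a³ = Z·M/(N_A·ρ) = 4 × 26.98 / (6.022 × 10²³ × 2.680 g/cm³) = 6.687 × 10^-23 cm³.
a = (6.687 × 10^-23)^(1/3) = 4.059 × 10^-8 cm = 406 pm.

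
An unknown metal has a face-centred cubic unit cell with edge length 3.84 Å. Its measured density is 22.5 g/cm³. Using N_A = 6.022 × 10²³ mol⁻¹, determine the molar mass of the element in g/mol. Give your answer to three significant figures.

192 g/mol

An FCC cell has Z = 4 atoms; a = 3.840 × 10^-8 cm.
M = ρ·N_A·a³/Z = 22.5 × 6.022 × 10²³ × 5.662 × 10^-23 / 4 = 192 g/mol.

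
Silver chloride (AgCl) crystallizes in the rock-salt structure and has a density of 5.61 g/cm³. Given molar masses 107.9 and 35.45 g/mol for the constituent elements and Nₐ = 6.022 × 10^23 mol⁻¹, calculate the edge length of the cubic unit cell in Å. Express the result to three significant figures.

5.54 Å

M(AgCl) = 143.35 g/mol; Z = 4 formula units per cell.
a³ = Z·M/(N_A·ρ) = 4 × 143.35 / (6.022 × 10²³ × 5.61) = 1.697 × 10^-22 cm³, so a = 5.537 × 10^-8 cm = 5.54 Å.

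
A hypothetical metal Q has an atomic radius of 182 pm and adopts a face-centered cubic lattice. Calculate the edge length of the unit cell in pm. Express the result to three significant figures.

515 pm

In an FCC lattice, atoms touch along the face diagonal, so √2·a = 4r.
a = 4r/√2 = 4 × 182 / 1.4142 = 515 pm.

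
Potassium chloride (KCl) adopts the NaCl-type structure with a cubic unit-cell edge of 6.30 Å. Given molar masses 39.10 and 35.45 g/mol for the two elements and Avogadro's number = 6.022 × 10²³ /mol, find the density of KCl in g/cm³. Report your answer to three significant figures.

1.98 g/cm³

The NaCl-type structure contains Z = 4 formula units per cell; M(KCl) = 39.10 + 35.45 = 74.55 g/mol.
a³ = (6.300 × 10^-8 cm)³ = 2.500 × 10^-22 cm³.
ρ = 4 × 74.55 / (6.022 × 10²³ × 2.500 × 10^-22) = 1.980 g/cm³.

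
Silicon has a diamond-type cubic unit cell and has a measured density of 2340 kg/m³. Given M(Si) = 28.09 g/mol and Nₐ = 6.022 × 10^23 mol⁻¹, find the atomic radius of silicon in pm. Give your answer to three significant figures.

117 pm

For a diamond cubic cell (Z = 8), a³ = Z·M/(N_A·ρ) = 8 × 28.09 / (6.022 × 10²³ × 2.340) = 1.595 × 10^-22 cm³, so a = 5.423 × 10^-8 cm = 542.3 pm.
Nearest neighbors lie along the body diagonal with √3·a = 8r, so r = 0.2165 × a = 117 pm.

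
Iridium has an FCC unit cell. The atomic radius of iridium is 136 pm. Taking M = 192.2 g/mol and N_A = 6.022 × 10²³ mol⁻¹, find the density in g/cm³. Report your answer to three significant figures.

22.4 g/cm³

In an FCC lattice, atoms touch along the face diagonal, so √2·a = 4r, giving a = 384.7 pm = 3.847 × 10^-8 cm.
With Z = 4, ρ = Z·M/(N_A·a³) = 4 × 192.2 / (6.022 × 10²³ × 5.692 × 10^-23) = 22.43 g/cm³.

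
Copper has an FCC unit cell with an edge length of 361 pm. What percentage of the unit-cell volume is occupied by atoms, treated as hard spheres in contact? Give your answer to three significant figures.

74.0%

In an FCC lattice atoms touch along the face diagonal, so √2·a = 4r, so r = 0.3536a = 127.6 pm.
Packing fraction = Z·(4/3)πr³ / a³ = 4 × (4/3)π × (127.6)³ / (361)³ = 0.7405 = 74.0%.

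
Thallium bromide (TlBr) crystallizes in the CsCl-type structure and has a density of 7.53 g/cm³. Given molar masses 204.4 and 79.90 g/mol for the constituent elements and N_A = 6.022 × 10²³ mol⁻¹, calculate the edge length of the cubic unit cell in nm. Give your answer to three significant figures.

0.397 nm

M(TlBr) = 284.3 g/mol; Z = 1 formula unit per cell.
a³ = Z·M/(N_A·ρ) = 1 × 284.3 / (6.022 × 10²³ × 7.53) = 6.270 × 10^-23 cm³, so a = 3.973 × 10^-8 cm = 0.397 nm.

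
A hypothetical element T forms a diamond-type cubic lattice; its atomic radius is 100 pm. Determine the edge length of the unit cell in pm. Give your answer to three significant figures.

462 pm

In a diamond cubic lattice, nearest neighbors lie along the body diagonal with √3·a = 8r.
a = 8r/√3 = 8 × 100 / 1.7321 = 462 pm.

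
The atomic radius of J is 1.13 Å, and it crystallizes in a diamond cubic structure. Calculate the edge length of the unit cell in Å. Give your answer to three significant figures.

In a diamond cubic lattice, nearest neighbors lie along the body diagonal with √3·a = 8r.
a = 8r/√3 = 8 × 1.13 / 1.7321 = 5.22 Å.

5.22 Å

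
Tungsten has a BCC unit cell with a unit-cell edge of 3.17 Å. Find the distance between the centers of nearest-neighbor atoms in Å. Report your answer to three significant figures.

2.75 Å

In a BCC structure, atoms touch along the body diagonal, so √3·a = 4r; the nearest-neighbor distance equals 2r = 0.8660·a.
d = 0.8660 × 3.17 = 2.75 Å.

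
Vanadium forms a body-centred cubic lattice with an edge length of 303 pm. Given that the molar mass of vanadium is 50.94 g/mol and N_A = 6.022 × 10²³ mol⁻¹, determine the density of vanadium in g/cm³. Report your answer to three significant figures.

6.08 g/cm³

A BCC unit cell contains Z = 2 atoms.
Cell volume: a³ = (303 pm)³ = (3.030 × 10^-8 cm)³ = 2.782 × 10^-23 cm³.
ρ = Z·M/(N_A·a³) = 2 × 50.94 / (6.022 × 10²³ × 2.782 × 10^-23) = 6.082 g/cm³.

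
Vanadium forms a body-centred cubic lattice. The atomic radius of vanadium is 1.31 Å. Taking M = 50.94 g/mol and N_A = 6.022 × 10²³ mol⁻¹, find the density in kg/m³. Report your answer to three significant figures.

In a BCC lattice, atoms touch along the body diagonal, so √3·a = 4r, giving a = 3.025 Å = 3.025 × 10^-8 cm.
With Z = 2, ρ = Z·M/(N_A·a³) = 2 × 50.94 / (6.022 × 10²³ × 2.769 × 10^-23) = 6.110 g/cm³ = 6110 kg/m³.

6110 kg/m³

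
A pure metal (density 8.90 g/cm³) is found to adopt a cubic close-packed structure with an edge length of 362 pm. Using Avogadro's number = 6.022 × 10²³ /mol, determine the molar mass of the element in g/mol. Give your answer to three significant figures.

An FCC cell has Z = 4 atoms; a = 3.620 × 10^-8 cm.
M = ρ·N_A·a³/Z = 8.90 × 6.022 × 10²³ × 4.744 × 10^-23 / 4 = 63.6 g/mol.

63.6 g/mol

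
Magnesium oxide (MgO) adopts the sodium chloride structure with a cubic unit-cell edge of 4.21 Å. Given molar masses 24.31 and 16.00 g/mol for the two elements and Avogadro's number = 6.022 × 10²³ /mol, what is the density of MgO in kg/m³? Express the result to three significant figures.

The sodium chloride structure contains Z = 4 formula units per cell; M(MgO) = 24.31 + 16.00 = 40.31 g/mol.
a³ = (4.210 × 10^-8 cm)³ = 7.462 × 10^-23 cm³.
ρ = 4 × 40.31 / (6.022 × 10²³ × 7.462 × 10^-23) = 3.588 g/cm³ = 3590 kg/m³.

3590 kg/m³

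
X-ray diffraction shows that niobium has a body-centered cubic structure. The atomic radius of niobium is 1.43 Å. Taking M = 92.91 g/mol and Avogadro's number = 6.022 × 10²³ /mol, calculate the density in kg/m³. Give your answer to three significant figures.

8570 kg/m³

In a BCC lattice, atoms touch along the body diagonal, so √3·a = 4r, giving a = 3.302 Å = 3.302 × 10^-8 cm.
With Z = 2, ρ = Z·M/(N_A·a³) = 2 × 92.91 / (6.022 × 10²³ × 3.602 × 10^-23) = 8.567 g/cm³ = 8570 kg/m³.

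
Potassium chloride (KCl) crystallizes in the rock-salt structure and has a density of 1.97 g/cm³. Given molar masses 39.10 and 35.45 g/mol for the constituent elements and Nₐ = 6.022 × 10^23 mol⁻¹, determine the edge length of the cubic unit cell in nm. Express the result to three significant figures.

0.631 nm

M(KCl) = 74.55 g/mol; Z = 4 formula units per cell.
a³ = Z·M/(N_A·ρ) = 4 × 74.55 / (6.022 × 10²³ × 1.97) = 2.514 × 10^-22 cm³, so a = 6.311 × 10^-8 cm = 0.631 nm.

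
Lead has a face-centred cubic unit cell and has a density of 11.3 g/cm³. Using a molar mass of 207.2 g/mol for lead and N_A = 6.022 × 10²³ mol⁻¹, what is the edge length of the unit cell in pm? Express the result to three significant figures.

496 pm

With Z = 4 atoms per FCC cell, a³ = Z·M/(N_A·ρ) = 4 × 207.2 / (6.022 × 10²³ × 11.30 g/cm³) = 1.218 × 10^-22 cm³.
a = (1.218 × 10^-22)^(1/3) = 4.957 × 10^-8 cm = 496 pm.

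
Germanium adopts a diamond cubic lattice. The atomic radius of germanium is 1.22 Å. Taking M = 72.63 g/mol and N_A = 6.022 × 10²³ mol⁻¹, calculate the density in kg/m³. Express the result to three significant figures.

In a diamond cubic lattice, nearest neighbors lie along the body diagonal with √3·a = 8r, giving a = 5.635 Å = 5.635 × 10^-8 cm.
With Z = 8, ρ = Z·M/(N_A·a³) = 8 × 72.63 / (6.022 × 10²³ × 1.789 × 10^-22) = 5.393 g/cm³ = 5390 kg/m³.

5390 kg/m³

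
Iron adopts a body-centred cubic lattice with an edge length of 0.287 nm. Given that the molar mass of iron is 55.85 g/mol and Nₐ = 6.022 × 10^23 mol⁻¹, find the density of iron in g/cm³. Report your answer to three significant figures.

A BCC unit cell contains Z = 2 atoms.
Cell volume: a³ = (0.287 nm)³ = (2.870 × 10^-8 cm)³ = 2.364 × 10^-23 cm³.
ρ = Z·M/(N_A·a³) = 2 × 55.85 / (6.022 × 10²³ × 2.364 × 10^-23) = 7.846 g/cm³.

7.85 g/cm³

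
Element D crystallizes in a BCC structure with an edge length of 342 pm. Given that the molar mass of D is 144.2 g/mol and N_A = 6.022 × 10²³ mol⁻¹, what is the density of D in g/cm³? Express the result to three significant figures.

A BCC unit cell contains Z = 2 atoms.
Cell volume: a³ = (342 pm)³ = (3.420 × 10^-8 cm)³ = 4.000 × 10^-23 cm³.
ρ = Z·M/(N_A·a³) = 2 × 144.2 / (6.022 × 10²³ × 4.000 × 10^-23) = 11.97 g/cm³.

12.0 g/cm³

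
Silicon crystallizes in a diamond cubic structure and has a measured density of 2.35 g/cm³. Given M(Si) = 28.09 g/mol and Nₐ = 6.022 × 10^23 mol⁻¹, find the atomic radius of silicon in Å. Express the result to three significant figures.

For a diamond cubic cell (Z = 8), a³ = Z·M/(N_A·ρ) = 8 × 28.09 / (6.022 × 10²³ × 2.350) = 1.588 × 10^-22 cm³, so a = 5.415 × 10^-8 cm = 5.415 Å.
Nearest neighbors lie along the body diagonal with √3·a = 8r, so r = 0.2165 × a = 1.17 Å.

1.17 Å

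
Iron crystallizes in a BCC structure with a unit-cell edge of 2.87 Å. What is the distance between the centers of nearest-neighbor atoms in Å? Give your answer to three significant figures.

2.49 Å

In a BCC structure, atoms touch along the body diagonal, so √3·a = 4r; the nearest-neighbor distance equals 2r = 0.8660·a.
d = 0.8660 × 2.87 = 2.49 Å.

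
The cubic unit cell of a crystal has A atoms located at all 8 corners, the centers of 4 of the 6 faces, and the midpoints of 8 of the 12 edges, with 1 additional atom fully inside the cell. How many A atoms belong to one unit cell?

Corner atoms are shared by 8 cells (1/8 each), face atoms by 2 (1/2 each), edge atoms by 4 (1/4 each), interior atoms are unshared.
Net atoms = 8 × 1/8 + 4 × 1/2 + 8 × 1/4 + 1 = 1 + 2 + 2 + 1 = 6.

6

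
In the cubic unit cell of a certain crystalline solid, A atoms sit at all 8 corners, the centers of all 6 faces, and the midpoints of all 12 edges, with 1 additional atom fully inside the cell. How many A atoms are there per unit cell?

Corner atoms are shared by 8 cells (1/8 each), face atoms by 2 (1/2 each), edge atoms by 4 (1/4 each), interior atoms are unshared.
Net atoms = 8 × 1/8 + 6 × 1/2 + 12 × 1/4 + 1 = 1 + 3 + 3 + 1 = 8.

8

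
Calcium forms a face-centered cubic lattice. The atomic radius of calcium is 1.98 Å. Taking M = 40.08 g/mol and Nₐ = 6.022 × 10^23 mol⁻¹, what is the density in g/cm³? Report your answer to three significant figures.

In an FCC lattice, atoms touch along the face diagonal, so √2·a = 4r, giving a = 5.600 Å = 5.600 × 10^-8 cm.
With Z = 4, ρ = Z·M/(N_A·a³) = 4 × 40.08 / (6.022 × 10²³ × 1.756 × 10^-22) = 1.516 g/cm³.

1.52 g/cm³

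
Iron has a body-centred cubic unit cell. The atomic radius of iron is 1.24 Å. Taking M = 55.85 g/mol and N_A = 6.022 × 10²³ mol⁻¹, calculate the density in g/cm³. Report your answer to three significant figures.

7.90 g/cm³

In a BCC lattice, atoms touch along the body diagonal, so √3·a = 4r, giving a = 2.864 Å = 2.864 × 10^-8 cm.
With Z = 2, ρ = Z·M/(N_A·a³) = 2 × 55.85 / (6.022 × 10²³ × 2.348 × 10^-23) = 7.899 g/cm³.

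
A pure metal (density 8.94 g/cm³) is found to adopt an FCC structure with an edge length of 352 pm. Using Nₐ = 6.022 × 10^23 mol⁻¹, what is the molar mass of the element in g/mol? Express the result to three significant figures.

58.7 g/mol

An FCC cell has Z = 4 atoms; a = 3.520 × 10^-8 cm.
M = ρ·N_A·a³/Z = 8.94 × 6.022 × 10²³ × 4.361 × 10^-23 / 4 = 58.7 g/mol.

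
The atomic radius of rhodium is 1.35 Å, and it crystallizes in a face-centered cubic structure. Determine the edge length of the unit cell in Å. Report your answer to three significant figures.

In an FCC lattice, atoms touch along the face diagonal, so √2·a = 4r.
a = 4r/√2 = 4 × 1.35 / 1.4142 = 3.82 Å.

3.82 Å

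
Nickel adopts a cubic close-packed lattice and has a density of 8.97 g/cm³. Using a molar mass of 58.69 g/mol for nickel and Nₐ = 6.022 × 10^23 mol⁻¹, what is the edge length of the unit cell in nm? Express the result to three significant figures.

0.352 nm

With Z = 4 atoms per FCC cell, a³ = Z·M/(N_A·ρ) = 4 × 58.69 / (6.022 × 10²³ × 8.970 g/cm³) = 4.346 × 10^-23 cm³.
a = (4.346 × 10^-23)^(1/3) = 3.516 × 10^-8 cm = 0.352 nm.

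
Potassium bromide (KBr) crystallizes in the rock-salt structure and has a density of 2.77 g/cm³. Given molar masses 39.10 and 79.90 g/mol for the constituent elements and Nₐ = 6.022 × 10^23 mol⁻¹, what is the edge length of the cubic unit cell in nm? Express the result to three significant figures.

M(KBr) = 119.0 g/mol; Z = 4 formula units per cell.
a³ = Z·M/(N_A·ρ) = 4 × 119.0 / (6.022 × 10²³ × 2.77) = 2.854 × 10^-22 cm³, so a = 6.584 × 10^-8 cm = 0.658 nm.

0.658 nm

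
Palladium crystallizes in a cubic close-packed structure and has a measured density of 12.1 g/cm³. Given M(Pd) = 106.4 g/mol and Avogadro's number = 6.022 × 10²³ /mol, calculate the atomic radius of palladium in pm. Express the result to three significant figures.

137 pm

For an FCC cell (Z = 4), a³ = Z·M/(N_A·ρ) = 4 × 106.4 / (6.022 × 10²³ × 12.10) = 5.841 × 10^-23 cm³, so a = 3.880 × 10^-8 cm = 388.0 pm.
Atoms touch along the face diagonal, so √2·a = 4r, so r = 0.3536 × a = 137 pm.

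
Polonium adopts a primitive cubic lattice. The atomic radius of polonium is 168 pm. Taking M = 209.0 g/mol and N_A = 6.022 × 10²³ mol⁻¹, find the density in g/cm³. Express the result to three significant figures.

9.15 g/cm³

In a simple cubic lattice, atoms touch along the cell edge, so a = 2r, giving a = 336.0 pm = 3.360 × 10^-8 cm.
With Z = 1, ρ = Z·M/(N_A·a³) = 1 × 209.0 / (6.022 × 10²³ × 3.793 × 10^-23) = 9.149 g/cm³.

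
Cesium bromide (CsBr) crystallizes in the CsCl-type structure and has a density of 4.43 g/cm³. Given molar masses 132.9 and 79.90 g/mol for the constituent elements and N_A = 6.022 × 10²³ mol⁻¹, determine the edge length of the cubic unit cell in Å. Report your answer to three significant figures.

4.30 Å

M(CsBr) = 212.8 g/mol; Z = 1 formula unit per cell.
a³ = Z·M/(N_A·ρ) = 1 × 212.8 / (6.022 × 10²³ × 4.43) = 7.977 × 10^-23 cm³, so a = 4.305 × 10^-8 cm = 4.30 Å.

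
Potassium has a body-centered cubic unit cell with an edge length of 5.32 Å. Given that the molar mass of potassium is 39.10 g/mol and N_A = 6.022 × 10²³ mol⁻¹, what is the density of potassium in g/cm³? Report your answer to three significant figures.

A BCC unit cell contains Z = 2 atoms.
Cell volume: a³ = (5.32 Å)³ = (5.320 × 10^-8 cm)³ = 1.506 × 10^-22 cm³.
ρ = Z·M/(N_A·a³) = 2 × 39.10 / (6.022 × 10²³ × 1.506 × 10^-22) = 0.8624 g/cm³.

0.862 g/cm³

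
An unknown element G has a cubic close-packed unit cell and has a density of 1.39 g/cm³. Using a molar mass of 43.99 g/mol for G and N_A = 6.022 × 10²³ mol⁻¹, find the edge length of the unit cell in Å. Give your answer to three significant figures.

With Z = 4 atoms per FCC cell, a³ = Z·M/(N_A·ρ) = 4 × 43.99 / (6.022 × 10²³ × 1.390 g/cm³) = 2.102 × 10^-22 cm³.
a = (2.102 × 10^-22)^(1/3) = 5.946 × 10^-8 cm = 5.95 Å.

5.95 Å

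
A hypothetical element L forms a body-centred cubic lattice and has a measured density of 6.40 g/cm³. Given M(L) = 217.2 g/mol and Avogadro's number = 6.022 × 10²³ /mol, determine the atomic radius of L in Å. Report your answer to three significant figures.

2.09 Å

For a BCC cell (Z = 2), a³ = Z·M/(N_A·ρ) = 2 × 217.2 / (6.022 × 10²³ × 6.400) = 1.127 × 10^-22 cm³, so a = 4.830 × 10^-8 cm = 4.830 Å.
Atoms touch along the body diagonal, so √3·a = 4r, so r = 0.4330 × a = 2.09 Å.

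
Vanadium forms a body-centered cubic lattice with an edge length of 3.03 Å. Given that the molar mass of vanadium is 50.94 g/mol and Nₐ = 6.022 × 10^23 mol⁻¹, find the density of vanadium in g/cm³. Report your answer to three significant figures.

6.08 g/cm³

A BCC unit cell contains Z = 2 atoms.
Cell volume: a³ = (3.03 Å)³ = (3.030 × 10^-8 cm)³ = 2.782 × 10^-23 cm³.
ρ = Z·M/(N_A·a³) = 2 × 50.94 / (6.022 × 10²³ × 2.782 × 10^-23) = 6.082 g/cm³.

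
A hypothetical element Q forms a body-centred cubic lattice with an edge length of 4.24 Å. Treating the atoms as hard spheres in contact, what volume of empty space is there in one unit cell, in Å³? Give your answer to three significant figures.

24.4 Å³

In a BCC lattice atoms touch along the body diagonal, so √3·a = 4r, so r = 0.4330a = 1.836 Å.
V_cell = a³ = 76.23 Å³; V_atoms = 2 × (4/3)πr³ = 51.85 Å³.
Empty space = 76.23 − 51.85 = 24.4 Å³.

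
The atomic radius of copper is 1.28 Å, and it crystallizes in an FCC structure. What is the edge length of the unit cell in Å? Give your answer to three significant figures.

3.62 Å

In an FCC lattice, atoms touch along the face diagonal, so √2·a = 4r.
a = 4r/√2 = 4 × 1.28 / 1.4142 = 3.62 Å.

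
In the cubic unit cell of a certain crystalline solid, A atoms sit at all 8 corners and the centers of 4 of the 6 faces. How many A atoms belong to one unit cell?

3

Corner atoms are shared by 8 cells (1/8 each), face atoms by 2 (1/2 each).
Net atoms = 8 × 1/8 + 4 × 1/2 = 1 + 2 = 3.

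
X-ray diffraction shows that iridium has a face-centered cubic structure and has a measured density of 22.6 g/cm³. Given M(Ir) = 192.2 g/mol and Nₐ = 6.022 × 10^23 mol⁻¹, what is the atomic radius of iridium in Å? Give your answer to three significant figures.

For an FCC cell (Z = 4), a³ = Z·M/(N_A·ρ) = 4 × 192.2 / (6.022 × 10²³ × 22.60) = 5.649 × 10^-23 cm³, so a = 3.837 × 10^-8 cm = 3.837 Å.
Atoms touch along the face diagonal, so √2·a = 4r, so r = 0.3536 × a = 1.36 Å.

1.36 Å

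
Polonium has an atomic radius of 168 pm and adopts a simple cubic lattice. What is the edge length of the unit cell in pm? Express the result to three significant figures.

336 pm

In a simple cubic lattice, atoms touch along the cell edge, so a = 2r.
a = 2r = 2 × 168 = 336 pm.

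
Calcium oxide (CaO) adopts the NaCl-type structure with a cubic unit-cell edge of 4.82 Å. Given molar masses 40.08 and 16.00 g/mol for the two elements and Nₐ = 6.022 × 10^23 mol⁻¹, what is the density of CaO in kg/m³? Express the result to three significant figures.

3330 kg/m³

The NaCl-type structure contains Z = 4 formula units per cell; M(CaO) = 40.08 + 16.00 = 56.08 g/mol.
a³ = (4.820 × 10^-8 cm)³ = 1.120 × 10^-22 cm³.
ρ = 4 × 56.08 / (6.022 × 10²³ × 1.120 × 10^-22) = 3.326 g/cm³ = 3330 kg/m³.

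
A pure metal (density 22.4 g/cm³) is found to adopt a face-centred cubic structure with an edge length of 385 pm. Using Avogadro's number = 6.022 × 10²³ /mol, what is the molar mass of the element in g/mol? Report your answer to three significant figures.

An FCC cell has Z = 4 atoms; a = 3.850 × 10^-8 cm.
M = ρ·N_A·a³/Z = 22.4 × 6.022 × 10²³ × 5.707 × 10^-23 / 4 = 192 g/mol.

192 g/mol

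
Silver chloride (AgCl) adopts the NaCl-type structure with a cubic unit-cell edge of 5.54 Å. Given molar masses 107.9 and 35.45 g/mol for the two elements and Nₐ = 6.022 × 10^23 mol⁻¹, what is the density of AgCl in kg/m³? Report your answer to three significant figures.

5600 kg/m³

The NaCl-type structure contains Z = 4 formula units per cell; M(AgCl) = 107.9 + 35.45 = 143.35 g/mol.
a³ = (5.540 × 10^-8 cm)³ = 1.700 × 10^-22 cm³.
ρ = 4 × 143.35 / (6.022 × 10²³ × 1.700 × 10^-22) = 5.600 g/cm³ = 5600 kg/m³.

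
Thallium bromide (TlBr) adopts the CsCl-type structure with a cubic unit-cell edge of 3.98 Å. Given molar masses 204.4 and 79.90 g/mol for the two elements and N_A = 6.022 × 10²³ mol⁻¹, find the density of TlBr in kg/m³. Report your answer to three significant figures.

The CsCl-type structure contains Z = 1 formula unit per cell; M(TlBr) = 204.4 + 79.90 = 284.3 g/mol.
a³ = (3.980 × 10^-8 cm)³ = 6.304 × 10^-23 cm³.
ρ = 1 × 284.3 / (6.022 × 10²³ × 6.304 × 10^-23) = 7.488 g/cm³ = 7490 kg/m³.

7490 kg/m³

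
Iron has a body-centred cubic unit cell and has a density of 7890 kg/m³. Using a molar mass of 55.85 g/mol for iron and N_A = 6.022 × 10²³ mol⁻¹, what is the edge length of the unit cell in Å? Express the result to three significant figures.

With Z = 2 atoms per BCC cell, a³ = Z·M/(N_A·ρ) = 2 × 55.85 / (6.022 × 10²³ × 7.890 g/cm³) = 2.351 × 10^-23 cm³.
a = (2.351 × 10^-23)^(1/3) = 2.865 × 10^-8 cm = 2.86 Å.

2.86 Å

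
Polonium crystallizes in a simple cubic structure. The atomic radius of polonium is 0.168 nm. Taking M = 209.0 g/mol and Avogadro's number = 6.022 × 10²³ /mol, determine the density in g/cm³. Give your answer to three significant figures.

In a simple cubic lattice, atoms touch along the cell edge, so a = 2r, giving a = 0.3360 nm = 3.360 × 10^-8 cm.
With Z = 1, ρ = Z·M/(N_A·a³) = 1 × 209.0 / (6.022 × 10²³ × 3.793 × 10^-23) = 9.149 g/cm³.

9.15 g/cm³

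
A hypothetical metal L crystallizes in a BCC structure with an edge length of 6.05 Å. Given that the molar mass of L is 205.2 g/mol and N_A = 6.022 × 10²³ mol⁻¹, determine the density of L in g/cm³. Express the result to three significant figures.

A BCC unit cell contains Z = 2 atoms.
Cell volume: a³ = (6.05 Å)³ = (6.050 × 10^-8 cm)³ = 2.214 × 10^-22 cm³.
ρ = Z·M/(N_A·a³) = 2 × 205.2 / (6.022 × 10²³ × 2.214 × 10^-22) = 3.078 g/cm³.

3.08 g/cm³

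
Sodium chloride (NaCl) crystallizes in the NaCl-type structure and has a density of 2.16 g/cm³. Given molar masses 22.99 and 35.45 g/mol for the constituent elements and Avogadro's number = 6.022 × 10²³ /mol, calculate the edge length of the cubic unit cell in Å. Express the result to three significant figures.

5.64 Å

M(NaCl) = 58.44 g/mol; Z = 4 formula units per cell.
a³ = Z·M/(N_A·ρ) = 4 × 58.44 / (6.022 × 10²³ × 2.16) = 1.797 × 10^-22 cm³, so a = 5.643 × 10^-8 cm = 5.64 Å.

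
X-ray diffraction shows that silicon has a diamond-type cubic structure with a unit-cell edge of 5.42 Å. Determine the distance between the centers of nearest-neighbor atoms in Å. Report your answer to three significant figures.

In a diamond cubic structure, nearest neighbors lie along the body diagonal with √3·a = 8r; the nearest-neighbor distance equals 2r = 0.4330·a.
d = 0.4330 × 5.42 = 2.35 Å.

2.35 Å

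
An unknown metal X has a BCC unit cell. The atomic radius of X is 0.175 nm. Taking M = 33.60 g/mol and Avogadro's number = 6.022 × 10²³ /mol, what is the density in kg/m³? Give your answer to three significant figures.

In a BCC lattice, atoms touch along the body diagonal, so √3·a = 4r, giving a = 0.4041 nm = 4.041 × 10^-8 cm.
With Z = 2, ρ = Z·M/(N_A·a³) = 2 × 33.60 / (6.022 × 10²³ × 6.601 × 10^-23) = 1.691 g/cm³ = 1690 kg/m³.

1690 kg/m³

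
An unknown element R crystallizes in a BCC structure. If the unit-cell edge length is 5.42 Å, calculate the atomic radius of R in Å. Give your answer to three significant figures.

2.35 Å

In a BCC lattice, atoms touch along the body diagonal, so √3·a = 4r.
r = √3·a/4 = 1.7321 × 5.42 / 4 = 2.35 Å.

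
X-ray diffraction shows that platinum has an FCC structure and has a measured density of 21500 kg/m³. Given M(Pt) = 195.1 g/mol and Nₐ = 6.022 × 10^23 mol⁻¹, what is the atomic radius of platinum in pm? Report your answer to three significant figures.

139 pm

For an FCC cell (Z = 4), a³ = Z·M/(N_A·ρ) = 4 × 195.1 / (6.022 × 10²³ × 21.50) = 6.028 × 10^-23 cm³, so a = 3.921 × 10^-8 cm = 392.1 pm.
Atoms touch along the face diagonal, so √2·a = 4r, so r = 0.3536 × a = 139 pm.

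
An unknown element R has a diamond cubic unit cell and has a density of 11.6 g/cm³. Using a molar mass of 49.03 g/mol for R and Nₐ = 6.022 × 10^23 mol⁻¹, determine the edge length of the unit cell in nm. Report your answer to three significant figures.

With Z = 8 atoms per diamond cubic cell, a³ = Z·M/(N_A·ρ) = 8 × 49.03 / (6.022 × 10²³ × 11.60 g/cm³) = 5.615 × 10^-23 cm³.
a = (5.615 × 10^-23)^(1/3) = 3.829 × 10^-8 cm = 0.383 nm.

0.383 nm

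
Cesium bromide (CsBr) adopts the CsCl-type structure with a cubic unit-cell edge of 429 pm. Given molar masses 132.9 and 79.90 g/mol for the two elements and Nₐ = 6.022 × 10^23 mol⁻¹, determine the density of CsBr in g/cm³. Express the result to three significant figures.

The CsCl-type structure contains Z = 1 formula unit per cell; M(CsBr) = 132.9 + 79.90 = 212.8 g/mol.
a³ = (4.290 × 10^-8 cm)³ = 7.895 × 10^-23 cm³.
ρ = 1 × 212.8 / (6.022 × 10²³ × 7.895 × 10^-23) = 4.476 g/cm³.

4.48 g/cm³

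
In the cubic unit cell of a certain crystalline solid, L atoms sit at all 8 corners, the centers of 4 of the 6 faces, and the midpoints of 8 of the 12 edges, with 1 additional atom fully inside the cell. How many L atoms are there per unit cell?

Corner atoms are shared by 8 cells (1/8 each), face atoms by 2 (1/2 each), edge atoms by 4 (1/4 each), interior atoms are unshared.
Net atoms = 8 × 1/8 + 4 × 1/2 + 8 × 1/4 + 1 = 1 + 2 + 2 + 1 = 6.

6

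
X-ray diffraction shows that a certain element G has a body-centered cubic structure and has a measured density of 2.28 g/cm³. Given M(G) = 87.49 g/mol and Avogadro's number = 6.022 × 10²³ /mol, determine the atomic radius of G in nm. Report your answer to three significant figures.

For a BCC cell (Z = 2), a³ = Z·M/(N_A·ρ) = 2 × 87.49 / (6.022 × 10²³ × 2.280) = 1.274 × 10^-22 cm³, so a = 5.032 × 10^-8 cm = 0.5032 nm.
Atoms touch along the body diagonal, so √3·a = 4r, so r = 0.4330 × a = 0.218 nm.

0.218 nm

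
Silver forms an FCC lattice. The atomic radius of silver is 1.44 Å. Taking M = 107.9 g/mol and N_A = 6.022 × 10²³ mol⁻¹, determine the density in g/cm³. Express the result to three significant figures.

In an FCC lattice, atoms touch along the face diagonal, so √2·a = 4r, giving a = 4.073 Å = 4.073 × 10^-8 cm.
With Z = 4, ρ = Z·M/(N_A·a³) = 4 × 107.9 / (6.022 × 10²³ × 6.757 × 10^-23) = 10.61 g/cm³.

10.6 g/cm³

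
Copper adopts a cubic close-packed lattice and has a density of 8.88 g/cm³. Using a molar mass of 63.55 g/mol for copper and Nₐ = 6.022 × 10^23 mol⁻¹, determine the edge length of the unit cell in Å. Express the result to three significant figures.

With Z = 4 atoms per FCC cell, a³ = Z·M/(N_A·ρ) = 4 × 63.55 / (6.022 × 10²³ × 8.880 g/cm³) = 4.754 × 10^-23 cm³.
a = (4.754 × 10^-23)^(1/3) = 3.622 × 10^-8 cm = 3.62 Å.

3.62 Å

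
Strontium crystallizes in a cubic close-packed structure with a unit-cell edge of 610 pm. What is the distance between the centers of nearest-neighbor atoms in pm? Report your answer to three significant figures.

431 pm

In an FCC structure, atoms touch along the face diagonal, so √2·a = 4r; the nearest-neighbor distance equals 2r = 0.7071·a.
d = 0.7071 × 610 = 431 pm.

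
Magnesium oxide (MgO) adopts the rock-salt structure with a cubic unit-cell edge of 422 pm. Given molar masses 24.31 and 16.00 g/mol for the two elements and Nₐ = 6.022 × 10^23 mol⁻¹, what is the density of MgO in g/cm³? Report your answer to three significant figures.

The rock-salt structure contains Z = 4 formula units per cell; M(MgO) = 24.31 + 16.00 = 40.31 g/mol.
a³ = (4.220 × 10^-8 cm)³ = 7.515 × 10^-23 cm³.
ρ = 4 × 40.31 / (6.022 × 10²³ × 7.515 × 10^-23) = 3.563 g/cm³.

3.56 g/cm³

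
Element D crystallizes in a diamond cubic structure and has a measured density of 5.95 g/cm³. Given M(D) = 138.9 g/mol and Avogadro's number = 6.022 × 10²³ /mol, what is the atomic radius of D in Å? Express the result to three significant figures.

For a diamond cubic cell (Z = 8), a³ = Z·M/(N_A·ρ) = 8 × 138.9 / (6.022 × 10²³ × 5.950) = 3.101 × 10^-22 cm³, so a = 6.769 × 10^-8 cm = 6.769 Å.
Nearest neighbors lie along the body diagonal with √3·a = 8r, so r = 0.2165 × a = 1.47 Å.

1.47 Å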